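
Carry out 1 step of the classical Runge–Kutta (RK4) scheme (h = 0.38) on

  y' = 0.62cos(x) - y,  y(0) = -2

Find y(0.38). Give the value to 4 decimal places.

RK4: k1 = f(x_n, y_n); k2 = f(x_n + h/2, y_n + (h/2)·k1); k3 = f(x_n + h/2, y_n + (h/2)·k2); k4 = f(x_n + h, y_n + h·k3); y_{n+1} = y_n + (h/6)·(k1 + 2k2 + 2k3 + k4).
x=0.000000, y=-2.000000:
  k1 = f(0.000000, -2.000000) = 2.620000
  k2 = f(0.190000, -1.502200) = 2.111043
  k3 = f(0.190000, -1.598902) = 2.207745
  k4 = f(0.380000, -1.161057) = 1.736829
  y ← -2.000000 + (0.38/6)·(k1 + 2k2 + 2k3 + k4) = -1.177021
y(0.38) ≈ -1.1770

-1.1770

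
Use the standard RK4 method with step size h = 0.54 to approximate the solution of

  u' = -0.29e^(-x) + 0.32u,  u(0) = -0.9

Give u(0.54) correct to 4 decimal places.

RK4: k1 = f(x_n, u_n); k2 = f(x_n + h/2, u_n + (h/2)·k1); k3 = f(x_n + h/2, u_n + (h/2)·k2); k4 = f(x_n + h, u_n + h·k3); u_{n+1} = u_n + (h/6)·(k1 + 2k2 + 2k3 + k4).
x=0.000000, u=-0.900000:
  k1 = f(0.000000, -0.900000) = -0.578000
  k2 = f(0.270000, -1.056060) = -0.559319
  k3 = f(0.270000, -1.051016) = -0.557705
  k4 = f(0.540000, -1.201161) = -0.553368
  u ← -0.900000 + (0.54/6)·(k1 + 2k2 + 2k3 + k4) = -1.202888
u(0.54) ≈ -1.2029

-1.2029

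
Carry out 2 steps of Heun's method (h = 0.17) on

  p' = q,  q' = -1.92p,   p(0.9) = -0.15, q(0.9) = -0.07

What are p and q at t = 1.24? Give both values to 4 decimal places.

-0.1566, 0.0329

Heun on (p,q): k1 = f(t_n, state_n); k2 = f(t_n + h, state_n + h·k1); state_{n+1} = state_n + (h/2)·(k1 + k2).
0.900000: (-0.150000, -0.070000)
  k1 = (-0.070000, 0.288000)
  predictor → (-0.161900, -0.021040)
  k2 = (-0.021040, 0.310848)
  → (-0.157738, -0.019098)
1.070000: (-0.157738, -0.019098)
  k1 = (-0.019098, 0.302858)
  predictor → (-0.160985, 0.032388)
  k2 = (0.032388, 0.309091)
  → (-0.156609, 0.032918)
(p(1.24), q(1.24)) ≈ (-0.1566, 0.0329)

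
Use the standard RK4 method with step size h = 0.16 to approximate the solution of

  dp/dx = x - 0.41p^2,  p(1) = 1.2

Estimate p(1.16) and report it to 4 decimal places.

1.2727

RK4: k1 = f(x_n, p_n); k2 = f(x_n + h/2, p_n + (h/2)·k1); k3 = f(x_n + h/2, p_n + (h/2)·k2); k4 = f(x_n + h, p_n + h·k3); p_{n+1} = p_n + (h/6)·(k1 + 2k2 + 2k3 + k4).
x=1.000000, p=1.200000:
  k1 = f(1.000000, 1.200000) = 0.409600
  k2 = f(1.080000, 1.232768) = 0.456916
  k3 = f(1.080000, 1.236553) = 0.453084
  k4 = f(1.160000, 1.272493) = 0.496112
  p ← 1.200000 + (0.16/6)·(k1 + 2k2 + 2k3 + k4) = 1.272686
p(1.16) ≈ 1.2727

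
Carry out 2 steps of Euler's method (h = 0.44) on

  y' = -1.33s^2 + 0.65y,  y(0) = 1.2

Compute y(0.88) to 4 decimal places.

Euler: y_{n+1} = y_n + h·f(s_n, y_n).
s=0.000000, y=1.200000: f=0.780000 → y ← 1.200000 + 0.44·0.780000 = 1.543200
s=0.440000, y=1.543200: f=0.745592 → y ← 1.543200 + 0.44·0.745592 = 1.871260
y(0.88) ≈ 1.8713

1.8713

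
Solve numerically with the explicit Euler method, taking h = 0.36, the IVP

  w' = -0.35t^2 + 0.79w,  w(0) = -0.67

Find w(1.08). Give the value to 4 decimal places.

Euler: w_{n+1} = w_n + h·f(t_n, w_n).
t=0.000000, w=-0.670000: f=-0.529300 → w ← -0.670000 + 0.36·(-0.529300) = -0.860548
t=0.360000, w=-0.860548: f=-0.725193 → w ← -0.860548 + 0.36·(-0.725193) = -1.121617
t=0.720000, w=-1.121617: f=-1.067518 → w ← -1.121617 + 0.36·(-1.067518) = -1.505924
w(1.08) ≈ -1.5059

-1.5059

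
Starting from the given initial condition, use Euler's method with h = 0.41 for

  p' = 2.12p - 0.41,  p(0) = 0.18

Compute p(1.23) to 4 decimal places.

0.1059

Euler: p_{n+1} = p_n + h·f(s_n, p_n).
s=0.000000, p=0.180000: f=-0.028400 → p ← 0.180000 + 0.41·(-0.028400) = 0.168356
s=0.410000, p=0.168356: f=-0.053085 → p ← 0.168356 + 0.41·(-0.053085) = 0.146591
s=0.820000, p=0.146591: f=-0.099227 → p ← 0.146591 + 0.41·(-0.099227) = 0.105908
p(1.23) ≈ 0.1059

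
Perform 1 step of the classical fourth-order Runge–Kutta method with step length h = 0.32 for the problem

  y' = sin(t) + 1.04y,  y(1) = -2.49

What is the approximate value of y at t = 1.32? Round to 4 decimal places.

RK4: k1 = f(t_n, y_n); k2 = f(t_n + h/2, y_n + (h/2)·k1); k3 = f(t_n + h/2, y_n + (h/2)·k2); k4 = f(t_n + h, y_n + h·k3); y_{n+1} = y_n + (h/6)·(k1 + 2k2 + 2k3 + k4).
t=1.000000, y=-2.490000:
  k1 = f(1.000000, -2.490000) = -1.748129
  k2 = f(1.160000, -2.769701) = -1.963686
  k3 = f(1.160000, -2.804190) = -1.999554
  k4 = f(1.320000, -3.129857) = -2.286337
  y ← -2.490000 + (0.32/6)·(k1 + 2k2 + 2k3 + k4) = -3.127917
y(1.32) ≈ -3.1279

-3.1279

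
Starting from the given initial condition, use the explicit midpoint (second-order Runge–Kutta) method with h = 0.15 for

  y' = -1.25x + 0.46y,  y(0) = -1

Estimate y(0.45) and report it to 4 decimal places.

-1.3644

Midpoint: k1 = f(x_n, y_n); k2 = f(x_n + h/2, y_n + (h/2)·k1); y_{n+1} = y_n + h·k2.
x=0.000000, y=-1.000000:
  k1 = f(0.000000, -1.000000) = -0.460000
  k2 = f(0.075000, -1.034500) = -0.569620
  y ← -1.000000 + 0.15·(-0.569620) = -1.085443
x=0.150000, y=-1.085443:
  k1 = f(0.150000, -1.085443) = -0.686804
  k2 = f(0.225000, -1.136953) = -0.804249
  y ← -1.085443 + 0.15·(-0.804249) = -1.206080
x=0.300000, y=-1.206080:
  k1 = f(0.300000, -1.206080) = -0.929797
  k2 = f(0.375000, -1.275815) = -1.055625
  y ← -1.206080 + 0.15·(-1.055625) = -1.364424
y(0.45) ≈ -1.3644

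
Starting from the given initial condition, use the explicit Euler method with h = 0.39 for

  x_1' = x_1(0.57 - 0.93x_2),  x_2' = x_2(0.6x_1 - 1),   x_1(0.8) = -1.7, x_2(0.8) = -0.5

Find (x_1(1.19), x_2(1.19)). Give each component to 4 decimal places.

-2.3862, -0.1061

Euler on (x_1,x_2): x_1_{n+1} = x_1_n + h·x_1', x_2_{n+1} = x_2_n + h·x_2'.
0.800000: (-1.700000, -0.500000); f=(-1.759500, 1.010000) → (-2.386205, -0.106100)
(x_1(1.19), x_2(1.19)) ≈ (-2.3862, -0.1061)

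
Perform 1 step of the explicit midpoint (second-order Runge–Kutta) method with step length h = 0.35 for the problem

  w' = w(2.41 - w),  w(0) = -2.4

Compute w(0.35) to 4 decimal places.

Midpoint: k1 = f(x_n, w_n); k2 = f(x_n + h/2, w_n + (h/2)·k1); w_{n+1} = w_n + h·k2.
x=0.000000, w=-2.400000:
  k1 = f(0.000000, -2.400000) = -11.544000
  k2 = f(0.175000, -4.420200) = -30.190850
  w ← -2.400000 + 0.35·(-30.190850) = -12.966798
w(0.35) ≈ -12.9668

-12.9668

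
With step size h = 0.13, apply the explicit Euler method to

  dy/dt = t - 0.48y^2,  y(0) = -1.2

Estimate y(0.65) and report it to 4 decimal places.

-1.6249

Euler: y_{n+1} = y_n + h·f(t_n, y_n).
t=0.000000, y=-1.200000: f=-0.691200 → y ← -1.200000 + 0.13·(-0.691200) = -1.289856
t=0.130000, y=-1.289856: f=-0.668590 → y ← -1.289856 + 0.13·(-0.668590) = -1.376773
t=0.260000, y=-1.376773: f=-0.649841 → y ← -1.376773 + 0.13·(-0.649841) = -1.461252
t=0.390000, y=-1.461252: f=-0.634924 → y ← -1.461252 + 0.13·(-0.634924) = -1.543792
t=0.520000, y=-1.543792: f=-0.623981 → y ← -1.543792 + 0.13·(-0.623981) = -1.624910
y(0.65) ≈ -1.6249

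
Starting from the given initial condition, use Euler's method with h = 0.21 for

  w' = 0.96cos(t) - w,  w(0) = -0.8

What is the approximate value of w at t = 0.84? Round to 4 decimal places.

Euler: w_{n+1} = w_n + h·f(t_n, w_n).
t=0.000000, w=-0.800000: f=1.760000 → w ← -0.800000 + 0.21·1.760000 = -0.430400
t=0.210000, w=-0.430400: f=1.369310 → w ← -0.430400 + 0.21·1.369310 = -0.142845
t=0.420000, w=-0.142845: f=1.019410 → w ← -0.142845 + 0.21·1.019410 = 0.071231
t=0.630000, w=0.071231: f=0.704475 → w ← 0.071231 + 0.21·0.704475 = 0.219171
w(0.84) ≈ 0.2192

0.2192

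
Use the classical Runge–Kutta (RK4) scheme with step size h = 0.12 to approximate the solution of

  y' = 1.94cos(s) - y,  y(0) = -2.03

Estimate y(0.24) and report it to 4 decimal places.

-1.1871

RK4: k1 = f(s_n, y_n); k2 = f(s_n + h/2, y_n + (h/2)·k1); k3 = f(s_n + h/2, y_n + (h/2)·k2); k4 = f(s_n + h, y_n + h·k3); y_{n+1} = y_n + (h/6)·(k1 + 2k2 + 2k3 + k4).
s=0.000000, y=-2.030000:
  k1 = f(0.000000, -2.030000) = 3.970000
  k2 = f(0.060000, -1.791800) = 3.728309
  k3 = f(0.060000, -1.806301) = 3.742811
  k4 = f(0.120000, -1.580863) = 3.506911
  y ← -2.030000 + (0.12/6)·(k1 + 2k2 + 2k3 + k4) = -1.581617
s=0.120000, y=-1.581617:
  k1 = f(0.120000, -1.581617) = 3.507666
  k2 = f(0.180000, -1.371157) = 3.279814
  k3 = f(0.180000, -1.384828) = 3.293485
  k4 = f(0.240000, -1.186399) = 3.070794
  y ← -1.581617 + (0.12/6)·(k1 + 2k2 + 2k3 + k4) = -1.187116
y(0.24) ≈ -1.1871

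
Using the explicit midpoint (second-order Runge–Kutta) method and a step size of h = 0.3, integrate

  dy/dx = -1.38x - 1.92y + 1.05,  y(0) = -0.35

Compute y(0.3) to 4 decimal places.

-0.0443

Midpoint: k1 = f(x_n, y_n); k2 = f(x_n + h/2, y_n + (h/2)·k1); y_{n+1} = y_n + h·k2.
x=0.000000, y=-0.350000:
  k1 = f(0.000000, -0.350000) = 1.722000
  k2 = f(0.150000, -0.091700) = 1.019064
  y ← -0.350000 + 0.3·1.019064 = -0.044281
y(0.3) ≈ -0.0443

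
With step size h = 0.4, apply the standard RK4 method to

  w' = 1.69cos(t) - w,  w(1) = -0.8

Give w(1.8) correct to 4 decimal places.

-0.2535

RK4: k1 = f(t_n, w_n); k2 = f(t_n + h/2, w_n + (h/2)·k1); k3 = f(t_n + h/2, w_n + (h/2)·k2); k4 = f(t_n + h, w_n + h·k3); w_{n+1} = w_n + (h/6)·(k1 + 2k2 + 2k3 + k4).
t=1.000000, w=-0.800000:
  k1 = f(1.000000, -0.800000) = 1.713111
  k2 = f(1.200000, -0.457378) = 1.069762
  k3 = f(1.200000, -0.586048) = 1.198432
  k4 = f(1.400000, -0.320627) = 0.607872
  w ← -0.800000 + (0.4/6)·(k1 + 2k2 + 2k3 + k4) = -0.342842
t=1.400000, w=-0.342842:
  k1 = f(1.400000, -0.342842) = 0.630086
  k2 = f(1.600000, -0.216825) = 0.167477
  k3 = f(1.600000, -0.309346) = 0.259999
  k4 = f(1.800000, -0.238842) = -0.145129
  w ← -0.342842 + (0.4/6)·(k1 + 2k2 + 2k3 + k4) = -0.253515
w(1.8) ≈ -0.2535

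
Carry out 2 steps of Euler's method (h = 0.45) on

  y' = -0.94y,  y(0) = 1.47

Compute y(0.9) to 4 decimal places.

Euler: y_{n+1} = y_n + h·f(s_n, y_n).
s=0.000000, y=1.470000: f=-1.381800 → y ← 1.470000 + 0.45·(-1.381800) = 0.848190
s=0.450000, y=0.848190: f=-0.797299 → y ← 0.848190 + 0.45·(-0.797299) = 0.489406
y(0.9) ≈ 0.4894

0.4894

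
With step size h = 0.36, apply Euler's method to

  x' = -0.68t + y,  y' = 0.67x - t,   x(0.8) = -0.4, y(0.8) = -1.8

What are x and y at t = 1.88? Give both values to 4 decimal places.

-3.7311, -4.0075

Euler on (x,y): x_{n+1} = x_n + h·x', y_{n+1} = y_n + h·y'.
0.800000: (-0.400000, -1.800000); f=(-2.344000, -1.068000) → (-1.243840, -2.184480)
1.160000: (-1.243840, -2.184480); f=(-2.973280, -1.993373) → (-2.314221, -2.902094)
1.520000: (-2.314221, -2.902094); f=(-3.935694, -3.070528) → (-3.731071, -4.007484)
(x(1.88), y(1.88)) ≈ (-3.7311, -4.0075)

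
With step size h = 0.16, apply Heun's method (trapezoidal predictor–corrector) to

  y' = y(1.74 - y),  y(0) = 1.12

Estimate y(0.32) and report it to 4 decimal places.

1.3200

Heun: k1 = f(s_n, y_n); k2 = f(s_n + h, y_n + h·k1); y_{n+1} = y_n + (h/2)·(k1 + k2).
s=0.000000, y=1.120000:
  k1 = f(0.000000, 1.120000) = 0.694400
  k2 = f(0.160000, 1.231104) = 0.626504
  y ← 1.120000 + (0.16/2)·(0.694400 + 0.626504) = 1.225672
s=0.160000, y=1.225672:
  k1 = f(0.160000, 1.225672) = 0.630397
  k2 = f(0.320000, 1.326536) = 0.548475
  y ← 1.225672 + (0.16/2)·(0.630397 + 0.548475) = 1.319982
y(0.32) ≈ 1.3200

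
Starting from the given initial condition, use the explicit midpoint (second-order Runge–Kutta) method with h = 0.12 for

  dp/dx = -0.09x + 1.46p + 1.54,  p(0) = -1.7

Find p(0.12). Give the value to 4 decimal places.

Midpoint: k1 = f(x_n, p_n); k2 = f(x_n + h/2, p_n + (h/2)·k1); p_{n+1} = p_n + h·k2.
x=0.000000, p=-1.700000:
  k1 = f(0.000000, -1.700000) = -0.942000
  k2 = f(0.060000, -1.756520) = -1.029919
  p ← -1.700000 + 0.12·(-1.029919) = -1.823590
p(0.12) ≈ -1.8236

-1.8236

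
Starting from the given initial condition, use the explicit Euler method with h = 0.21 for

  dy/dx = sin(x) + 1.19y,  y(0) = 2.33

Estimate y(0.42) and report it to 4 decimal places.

3.6838

Euler: y_{n+1} = y_n + h·f(x_n, y_n).
x=0.000000, y=2.330000: f=2.772700 → y ← 2.330000 + 0.21·2.772700 = 2.912267
x=0.210000, y=2.912267: f=3.674058 → y ← 2.912267 + 0.21·3.674058 = 3.683819
y(0.42) ≈ 3.6838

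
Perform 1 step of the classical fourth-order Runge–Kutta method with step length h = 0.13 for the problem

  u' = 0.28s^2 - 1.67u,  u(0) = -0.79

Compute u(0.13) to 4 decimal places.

RK4: k1 = f(s_n, u_n); k2 = f(s_n + h/2, u_n + (h/2)·k1); k3 = f(s_n + h/2, u_n + (h/2)·k2); k4 = f(s_n + h, u_n + h·k3); u_{n+1} = u_n + (h/6)·(k1 + 2k2 + 2k3 + k4).
s=0.000000, u=-0.790000:
  k1 = f(0.000000, -0.790000) = 1.319300
  k2 = f(0.065000, -0.704246) = 1.177273
  k3 = f(0.065000, -0.713477) = 1.192690
  k4 = f(0.130000, -0.634950) = 1.065099
  u ← -0.790000 + (0.13/6)·(k1 + 2k2 + 2k3 + k4) = -0.635640
u(0.13) ≈ -0.6356

-0.6356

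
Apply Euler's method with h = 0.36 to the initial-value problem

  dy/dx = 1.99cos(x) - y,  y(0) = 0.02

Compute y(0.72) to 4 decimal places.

Euler: y_{n+1} = y_n + h·f(x_n, y_n).
x=0.000000, y=0.020000: f=1.970000 → y ← 0.020000 + 0.36·1.970000 = 0.729200
x=0.360000, y=0.729200: f=1.133235 → y ← 0.729200 + 0.36·1.133235 = 1.137164
y(0.72) ≈ 1.1372

1.1372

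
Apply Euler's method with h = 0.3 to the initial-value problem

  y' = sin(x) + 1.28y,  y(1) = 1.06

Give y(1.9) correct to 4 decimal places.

Euler: y_{n+1} = y_n + h·f(x_n, y_n).
x=1.000000, y=1.060000: f=2.198271 → y ← 1.060000 + 0.3·2.198271 = 1.719481
x=1.300000, y=1.719481: f=3.164494 → y ← 1.719481 + 0.3·3.164494 = 2.668830
x=1.600000, y=2.668830: f=4.415675 → y ← 2.668830 + 0.3·4.415675 = 3.993532
y(1.9) ≈ 3.9935

3.9935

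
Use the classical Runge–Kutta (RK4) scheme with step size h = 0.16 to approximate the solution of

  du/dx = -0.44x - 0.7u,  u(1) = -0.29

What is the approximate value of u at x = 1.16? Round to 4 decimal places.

RK4: k1 = f(x_n, u_n); k2 = f(x_n + h/2, u_n + (h/2)·k1); k3 = f(x_n + h/2, u_n + (h/2)·k2); k4 = f(x_n + h, u_n + h·k3); u_{n+1} = u_n + (h/6)·(k1 + 2k2 + 2k3 + k4).
x=1.000000, u=-0.290000:
  k1 = f(1.000000, -0.290000) = -0.237000
  k2 = f(1.080000, -0.308960) = -0.258928
  k3 = f(1.080000, -0.310714) = -0.257700
  k4 = f(1.160000, -0.331232) = -0.278538
  u ← -0.290000 + (0.16/6)·(k1 + 2k2 + 2k3 + k4) = -0.331301
u(1.16) ≈ -0.3313

-0.3313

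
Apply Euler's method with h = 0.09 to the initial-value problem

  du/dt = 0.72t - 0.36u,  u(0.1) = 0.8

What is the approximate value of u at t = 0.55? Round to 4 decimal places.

Euler: u_{n+1} = u_n + h·f(t_n, u_n).
t=0.100000, u=0.800000: f=-0.216000 → u ← 0.800000 + 0.09·(-0.216000) = 0.780560
t=0.190000, u=0.780560: f=-0.144202 → u ← 0.780560 + 0.09·(-0.144202) = 0.767582
t=0.280000, u=0.767582: f=-0.074729 → u ← 0.767582 + 0.09·(-0.074729) = 0.760856
t=0.370000, u=0.760856: f=-0.007508 → u ← 0.760856 + 0.09·(-0.007508) = 0.760180
t=0.460000, u=0.760180: f=0.057535 → u ← 0.760180 + 0.09·0.057535 = 0.765359
u(0.55) ≈ 0.7654

0.7654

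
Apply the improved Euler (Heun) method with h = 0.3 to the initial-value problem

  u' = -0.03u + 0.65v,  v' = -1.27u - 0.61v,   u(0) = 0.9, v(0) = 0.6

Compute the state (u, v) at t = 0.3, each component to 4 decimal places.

0.9643, 0.1680

Heun on (u,v): k1 = f(t_n, state_n); k2 = f(t_n + h, state_n + h·k1); state_{n+1} = state_n + (h/2)·(k1 + k2).
0.000000: (0.900000, 0.600000)
  k1 = (0.363000, -1.509000)
  predictor → (1.008900, 0.147300)
  k2 = (0.065478, -1.371156)
  → (0.964272, 0.167977)
(u(0.3), v(0.3)) ≈ (0.9643, 0.1680)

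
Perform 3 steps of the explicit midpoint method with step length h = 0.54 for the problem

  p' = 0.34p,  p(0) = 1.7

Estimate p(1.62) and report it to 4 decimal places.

Midpoint: k1 = f(t_n, p_n); k2 = f(t_n + h/2, p_n + (h/2)·k1); p_{n+1} = p_n + h·k2.
t=0.000000, p=1.700000:
  k1 = f(0.000000, 1.700000) = 0.578000
  k2 = f(0.270000, 1.856060) = 0.631060
  p ← 1.700000 + 0.54·0.631060 = 2.040773
t=0.540000, p=2.040773:
  k1 = f(0.540000, 2.040773) = 0.693863
  k2 = f(0.810000, 2.228116) = 0.757559
  p ← 2.040773 + 0.54·0.757559 = 2.449855
t=1.080000, p=2.449855:
  k1 = f(1.080000, 2.449855) = 0.832951
  k2 = f(1.350000, 2.674751) = 0.909415
  p ← 2.449855 + 0.54·0.909415 = 2.940939
p(1.62) ≈ 2.9409

2.9409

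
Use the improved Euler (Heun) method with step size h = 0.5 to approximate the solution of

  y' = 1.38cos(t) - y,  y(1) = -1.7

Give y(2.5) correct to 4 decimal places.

-0.7994

Heun: k1 = f(t_n, y_n); k2 = f(t_n + h, y_n + h·k1); y_{n+1} = y_n + (h/2)·(k1 + k2).
t=1.000000, y=-1.700000:
  k1 = f(1.000000, -1.700000) = 2.445617
  k2 = f(1.500000, -0.477191) = 0.574809
  y ← -1.700000 + (0.5/2)·(2.445617 + 0.574809) = -0.944894
t=1.500000, y=-0.944894:
  k1 = f(1.500000, -0.944894) = 1.042511
  k2 = f(2.000000, -0.423638) = -0.150645
  y ← -0.944894 + (0.5/2)·(1.042511 + (-0.150645)) = -0.721927
t=2.000000, y=-0.721927:
  k1 = f(2.000000, -0.721927) = 0.147644
  k2 = f(2.500000, -0.648105) = -0.457473
  y ← -0.721927 + (0.5/2)·(0.147644 + (-0.457473)) = -0.799384
y(2.5) ≈ -0.7994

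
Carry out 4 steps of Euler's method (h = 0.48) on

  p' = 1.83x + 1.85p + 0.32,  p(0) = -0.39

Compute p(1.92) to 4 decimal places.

Euler: p_{n+1} = p_n + h·f(x_n, p_n).
x=0.000000, p=-0.390000: f=-0.401500 → p ← -0.390000 + 0.48·(-0.401500) = -0.582720
x=0.480000, p=-0.582720: f=0.120368 → p ← -0.582720 + 0.48·0.120368 = -0.524943
x=0.960000, p=-0.524943: f=1.105655 → p ← -0.524943 + 0.48·1.105655 = 0.005771
x=1.440000, p=0.005771: f=2.965876 → p ← 0.005771 + 0.48·2.965876 = 1.429392
p(1.92) ≈ 1.4294

1.4294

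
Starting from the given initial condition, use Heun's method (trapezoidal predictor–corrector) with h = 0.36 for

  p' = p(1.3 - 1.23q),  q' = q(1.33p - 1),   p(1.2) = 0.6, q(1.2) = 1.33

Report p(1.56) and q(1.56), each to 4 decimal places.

0.5431, 1.2154

Heun on (p,q): k1 = f(x_n, state_n); k2 = f(x_n + h, state_n + h·k1); state_{n+1} = state_n + (h/2)·(k1 + k2).
1.200000: (0.600000, 1.330000)
  k1 = (-0.201540, -0.268660)
  predictor → (0.527446, 1.233282)
  k2 = (-0.114423, -0.368132)
  → (0.543127, 1.215378)
(p(1.56), q(1.56)) ≈ (0.5431, 1.2154)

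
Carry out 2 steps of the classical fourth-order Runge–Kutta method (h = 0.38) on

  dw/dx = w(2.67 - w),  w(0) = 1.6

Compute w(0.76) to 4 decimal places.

RK4: k1 = f(x_n, w_n); k2 = f(x_n + h/2, w_n + (h/2)·k1); k3 = f(x_n + h/2, w_n + (h/2)·k2); k4 = f(x_n + h, w_n + h·k3); w_{n+1} = w_n + (h/6)·(k1 + 2k2 + 2k3 + k4).
x=0.000000, w=1.600000:
  k1 = f(0.000000, 1.600000) = 1.712000
  k2 = f(0.190000, 1.925280) = 1.433795
  k3 = f(0.190000, 1.872421) = 1.493404
  k4 = f(0.380000, 2.167493) = 1.089180
  w ← 1.600000 + (0.38/6)·(k1 + 2k2 + 2k3 + k4) = 2.148186
x=0.380000, w=2.148186:
  k1 = f(0.380000, 2.148186) = 1.120953
  k2 = f(0.570000, 2.361168) = 0.729205
  k3 = f(0.570000, 2.286735) = 0.876425
  k4 = f(0.760000, 2.481228) = 0.468387
  w ← 2.148186 + (0.38/6)·(k1 + 2k2 + 2k3 + k4) = 2.452224
w(0.76) ≈ 2.4522

2.4522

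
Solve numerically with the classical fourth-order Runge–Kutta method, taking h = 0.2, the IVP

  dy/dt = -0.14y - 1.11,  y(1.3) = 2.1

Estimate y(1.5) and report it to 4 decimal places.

RK4: k1 = f(t_n, y_n); k2 = f(t_n + h/2, y_n + (h/2)·k1); k3 = f(t_n + h/2, y_n + (h/2)·k2); k4 = f(t_n + h, y_n + h·k3); y_{n+1} = y_n + (h/6)·(k1 + 2k2 + 2k3 + k4).
t=1.300000, y=2.100000:
  k1 = f(1.300000, 2.100000) = -1.404000
  k2 = f(1.400000, 1.959600) = -1.384344
  k3 = f(1.400000, 1.961566) = -1.384619
  k4 = f(1.500000, 1.823076) = -1.365231
  y ← 2.100000 + (0.2/6)·(k1 + 2k2 + 2k3 + k4) = 1.823095
y(1.5) ≈ 1.8231

1.8231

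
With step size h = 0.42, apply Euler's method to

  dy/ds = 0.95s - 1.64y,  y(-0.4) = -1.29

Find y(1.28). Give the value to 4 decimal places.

0.3816

Euler: y_{n+1} = y_n + h·f(s_n, y_n).
s=-0.400000, y=-1.290000: f=1.735600 → y ← -1.290000 + 0.42·1.735600 = -0.561048
s=0.020000, y=-0.561048: f=0.939119 → y ← -0.561048 + 0.42·0.939119 = -0.166618
s=0.440000, y=-0.166618: f=0.691254 → y ← -0.166618 + 0.42·0.691254 = 0.123708
s=0.860000, y=0.123708: f=0.614118 → y ← 0.123708 + 0.42·0.614118 = 0.381638
y(1.28) ≈ 0.3816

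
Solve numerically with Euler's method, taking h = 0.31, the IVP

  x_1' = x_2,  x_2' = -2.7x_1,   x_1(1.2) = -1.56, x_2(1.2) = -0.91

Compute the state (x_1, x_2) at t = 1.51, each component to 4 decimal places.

Euler on (x_1,x_2): x_1_{n+1} = x_1_n + h·x_1', x_2_{n+1} = x_2_n + h·x_2'.
1.200000: (-1.560000, -0.910000); f=(-0.910000, 4.212000) → (-1.842100, 0.395720)
(x_1(1.51), x_2(1.51)) ≈ (-1.8421, 0.3957)

-1.8421, 0.3957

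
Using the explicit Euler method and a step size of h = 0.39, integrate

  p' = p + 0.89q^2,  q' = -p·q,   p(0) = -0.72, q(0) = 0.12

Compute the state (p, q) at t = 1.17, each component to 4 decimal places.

-1.8968, 0.3279

Euler on (p,q): p_{n+1} = p_n + h·p', q_{n+1} = q_n + h·q'.
0.000000: (-0.720000, 0.120000); f=(-0.707184, 0.086400) → (-0.995802, 0.153696)
0.390000: (-0.995802, 0.153696); f=(-0.974778, 0.153051) → (-1.375965, 0.213386)
0.780000: (-1.375965, 0.213386); f=(-1.335440, 0.293611) → (-1.896787, 0.327894)
(p(1.17), q(1.17)) ≈ (-1.8968, 0.3279)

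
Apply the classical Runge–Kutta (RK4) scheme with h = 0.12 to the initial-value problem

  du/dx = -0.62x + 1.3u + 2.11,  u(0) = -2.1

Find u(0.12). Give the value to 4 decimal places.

-2.1852

RK4: k1 = f(x_n, u_n); k2 = f(x_n + h/2, u_n + (h/2)·k1); k3 = f(x_n + h/2, u_n + (h/2)·k2); k4 = f(x_n + h, u_n + h·k3); u_{n+1} = u_n + (h/6)·(k1 + 2k2 + 2k3 + k4).
x=0.000000, u=-2.100000:
  k1 = f(0.000000, -2.100000) = -0.620000
  k2 = f(0.060000, -2.137200) = -0.705560
  k3 = f(0.060000, -2.142334) = -0.712234
  k4 = f(0.120000, -2.185468) = -0.805508
  u ← -2.100000 + (0.12/6)·(k1 + 2k2 + 2k3 + k4) = -2.185222
u(0.12) ≈ -2.1852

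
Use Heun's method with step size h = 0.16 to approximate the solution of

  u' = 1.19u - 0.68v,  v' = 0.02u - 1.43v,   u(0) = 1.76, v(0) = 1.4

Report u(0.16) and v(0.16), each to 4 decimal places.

Heun on (u,v): k1 = f(s_n, state_n); k2 = f(s_n + h, state_n + h·k1); state_{n+1} = state_n + (h/2)·(k1 + k2).
0.000000: (1.760000, 1.400000)
  k1 = (1.142400, -1.966800)
  predictor → (1.942784, 1.085312)
  k2 = (1.573901, -1.513140)
  → (1.977304, 1.121605)
(u(0.16), v(0.16)) ≈ (1.9773, 1.1216)

1.9773, 1.1216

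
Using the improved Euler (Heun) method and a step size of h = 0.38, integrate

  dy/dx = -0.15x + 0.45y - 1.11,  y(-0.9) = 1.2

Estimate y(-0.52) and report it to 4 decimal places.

1.0097

Heun: k1 = f(x_n, y_n); k2 = f(x_n + h, y_n + h·k1); y_{n+1} = y_n + (h/2)·(k1 + k2).
x=-0.900000, y=1.200000:
  k1 = f(-0.900000, 1.200000) = -0.435000
  k2 = f(-0.520000, 1.034700) = -0.566385
  y ← 1.200000 + (0.38/2)·(-0.435000 + (-0.566385)) = 1.009737
y(-0.52) ≈ 1.0097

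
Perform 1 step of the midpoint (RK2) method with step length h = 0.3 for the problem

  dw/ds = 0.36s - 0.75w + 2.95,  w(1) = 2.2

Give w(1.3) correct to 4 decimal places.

2.6582

Midpoint: k1 = f(s_n, w_n); k2 = f(s_n + h/2, w_n + (h/2)·k1); w_{n+1} = w_n + h·k2.
s=1.000000, w=2.200000:
  k1 = f(1.000000, 2.200000) = 1.660000
  k2 = f(1.150000, 2.449000) = 1.527250
  w ← 2.200000 + 0.3·1.527250 = 2.658175
w(1.3) ≈ 2.6582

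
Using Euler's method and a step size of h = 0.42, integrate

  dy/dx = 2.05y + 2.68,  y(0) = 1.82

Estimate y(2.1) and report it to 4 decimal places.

Euler: y_{n+1} = y_n + h·f(x_n, y_n).
x=0.000000, y=1.820000: f=6.411000 → y ← 1.820000 + 0.42·6.411000 = 4.512620
x=0.420000, y=4.512620: f=11.930871 → y ← 4.512620 + 0.42·11.930871 = 9.523586
x=0.840000, y=9.523586: f=22.203351 → y ← 9.523586 + 0.42·22.203351 = 18.848993
x=1.260000, y=18.848993: f=41.320436 → y ← 18.848993 + 0.42·41.320436 = 36.203576
x=1.680000, y=36.203576: f=76.897332 → y ← 36.203576 + 0.42·76.897332 = 68.500456
y(2.1) ≈ 68.5005

68.5005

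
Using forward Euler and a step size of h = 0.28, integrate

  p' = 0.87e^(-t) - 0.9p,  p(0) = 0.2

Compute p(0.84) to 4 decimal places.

Euler: p_{n+1} = p_n + h·f(t_n, p_n).
t=0.000000, p=0.200000: f=0.690000 → p ← 0.200000 + 0.28·0.690000 = 0.393200
t=0.280000, p=0.393200: f=0.303652 → p ← 0.393200 + 0.28·0.303652 = 0.478223
t=0.560000, p=0.478223: f=0.066552 → p ← 0.478223 + 0.28·0.066552 = 0.496857
p(0.84) ≈ 0.4969

0.4969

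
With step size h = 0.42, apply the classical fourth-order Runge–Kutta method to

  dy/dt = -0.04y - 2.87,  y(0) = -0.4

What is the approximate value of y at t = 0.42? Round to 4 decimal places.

-1.5887

RK4: k1 = f(t_n, y_n); k2 = f(t_n + h/2, y_n + (h/2)·k1); k3 = f(t_n + h/2, y_n + (h/2)·k2); k4 = f(t_n + h, y_n + h·k3); y_{n+1} = y_n + (h/6)·(k1 + 2k2 + 2k3 + k4).
t=0.000000, y=-0.400000:
  k1 = f(0.000000, -0.400000) = -2.854000
  k2 = f(0.210000, -0.999340) = -2.830026
  k3 = f(0.210000, -0.994306) = -2.830228
  k4 = f(0.420000, -1.588696) = -2.806452
  y ← -0.400000 + (0.42/6)·(k1 + 2k2 + 2k3 + k4) = -1.588667
y(0.42) ≈ -1.5887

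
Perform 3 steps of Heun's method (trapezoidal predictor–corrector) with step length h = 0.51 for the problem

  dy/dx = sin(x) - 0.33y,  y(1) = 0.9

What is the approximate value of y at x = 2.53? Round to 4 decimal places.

Heun: k1 = f(x_n, y_n); k2 = f(x_n + h, y_n + h·k1); y_{n+1} = y_n + (h/2)·(k1 + k2).
x=1.000000, y=0.900000:
  k1 = f(1.000000, 0.900000) = 0.544471
  k2 = f(1.510000, 1.177680) = 0.609518
  y ← 0.900000 + (0.51/2)·(0.544471 + 0.609518) = 1.194267
x=1.510000, y=1.194267:
  k1 = f(1.510000, 1.194267) = 0.604044
  k2 = f(2.020000, 1.502330) = 0.405024
  y ← 1.194267 + (0.51/2)·(0.604044 + 0.405024) = 1.451580
x=2.020000, y=1.451580:
  k1 = f(2.020000, 1.451580) = 0.421772
  k2 = f(2.530000, 1.666683) = 0.024167
  y ← 1.451580 + (0.51/2)·(0.421772 + 0.024167) = 1.565294
y(2.53) ≈ 1.5653

1.5653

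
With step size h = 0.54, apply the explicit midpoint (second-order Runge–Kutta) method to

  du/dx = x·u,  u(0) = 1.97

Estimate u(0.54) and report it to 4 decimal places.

2.2572

Midpoint: k1 = f(x_n, u_n); k2 = f(x_n + h/2, u_n + (h/2)·k1); u_{n+1} = u_n + h·k2.
x=0.000000, u=1.970000:
  k1 = f(0.000000, 1.970000) = 0.000000
  k2 = f(0.270000, 1.970000) = 0.531900
  u ← 1.970000 + 0.54·0.531900 = 2.257226
u(0.54) ≈ 2.2572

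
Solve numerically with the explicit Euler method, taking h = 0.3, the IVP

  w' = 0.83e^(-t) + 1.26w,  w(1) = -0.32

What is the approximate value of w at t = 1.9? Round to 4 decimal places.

-0.5196

Euler: w_{n+1} = w_n + h·f(t_n, w_n).
t=1.000000, w=-0.320000: f=-0.097860 → w ← -0.320000 + 0.3·(-0.097860) = -0.349358
t=1.300000, w=-0.349358: f=-0.213990 → w ← -0.349358 + 0.3·(-0.213990) = -0.413555
t=1.600000, w=-0.413555: f=-0.353505 → w ← -0.413555 + 0.3·(-0.353505) = -0.519606
w(1.9) ≈ -0.5196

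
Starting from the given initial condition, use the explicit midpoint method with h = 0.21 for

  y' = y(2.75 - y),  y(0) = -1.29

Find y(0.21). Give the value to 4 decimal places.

Midpoint: k1 = f(x_n, y_n); k2 = f(x_n + h/2, y_n + (h/2)·k1); y_{n+1} = y_n + h·k2.
x=0.000000, y=-1.290000:
  k1 = f(0.000000, -1.290000) = -5.211600
  k2 = f(0.105000, -1.837218) = -8.427719
  y ← -1.290000 + 0.21·(-8.427719) = -3.059821
y(0.21) ≈ -3.0598

-3.0598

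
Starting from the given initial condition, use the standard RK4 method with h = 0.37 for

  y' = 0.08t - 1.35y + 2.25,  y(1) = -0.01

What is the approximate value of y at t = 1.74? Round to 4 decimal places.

RK4: k1 = f(t_n, y_n); k2 = f(t_n + h/2, y_n + (h/2)·k1); k3 = f(t_n + h/2, y_n + (h/2)·k2); k4 = f(t_n + h, y_n + h·k3); y_{n+1} = y_n + (h/6)·(k1 + 2k2 + 2k3 + k4).
t=1.000000, y=-0.010000:
  k1 = f(1.000000, -0.010000) = 2.343500
  k2 = f(1.185000, 0.423548) = 1.773011
  k3 = f(1.185000, 0.318007) = 1.915491
  k4 = f(1.370000, 0.698731) = 1.416312
  y ← -0.010000 + (0.37/6)·(k1 + 2k2 + 2k3 + k4) = 0.676770
t=1.370000, y=0.676770:
  k1 = f(1.370000, 0.676770) = 1.445960
  k2 = f(1.555000, 0.944273) = 1.099632
  k3 = f(1.555000, 0.880202) = 1.186127
  k4 = f(1.740000, 1.115637) = 0.883090
  y ← 0.676770 + (0.37/6)·(k1 + 2k2 + 2k3 + k4) = 1.102305
y(1.74) ≈ 1.1023

1.1023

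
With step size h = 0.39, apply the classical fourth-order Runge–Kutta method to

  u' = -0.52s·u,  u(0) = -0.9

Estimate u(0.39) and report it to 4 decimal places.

-0.8651

RK4: k1 = f(s_n, u_n); k2 = f(s_n + h/2, u_n + (h/2)·k1); k3 = f(s_n + h/2, u_n + (h/2)·k2); k4 = f(s_n + h, u_n + h·k3); u_{n+1} = u_n + (h/6)·(k1 + 2k2 + 2k3 + k4).
s=0.000000, u=-0.900000:
  k1 = f(0.000000, -0.900000) = 0.000000
  k2 = f(0.195000, -0.900000) = 0.091260
  k3 = f(0.195000, -0.882204) = 0.089456
  k4 = f(0.390000, -0.865112) = 0.175445
  u ← -0.900000 + (0.39/6)·(k1 + 2k2 + 2k3 + k4) = -0.865103
u(0.39) ≈ -0.8651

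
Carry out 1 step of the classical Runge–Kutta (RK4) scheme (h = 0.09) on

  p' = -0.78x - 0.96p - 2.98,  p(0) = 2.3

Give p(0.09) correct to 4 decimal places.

1.8496

RK4: k1 = f(x_n, p_n); k2 = f(x_n + h/2, p_n + (h/2)·k1); k3 = f(x_n + h/2, p_n + (h/2)·k2); k4 = f(x_n + h, p_n + h·k3); p_{n+1} = p_n + (h/6)·(k1 + 2k2 + 2k3 + k4).
x=0.000000, p=2.300000:
  k1 = f(0.000000, 2.300000) = -5.188000
  k2 = f(0.045000, 2.066540) = -4.998978
  k3 = f(0.045000, 2.075046) = -5.007144
  k4 = f(0.090000, 1.849357) = -4.825583
  p ← 2.300000 + (0.09/6)·(k1 + 2k2 + 2k3 + k4) = 1.849613
p(0.09) ≈ 1.8496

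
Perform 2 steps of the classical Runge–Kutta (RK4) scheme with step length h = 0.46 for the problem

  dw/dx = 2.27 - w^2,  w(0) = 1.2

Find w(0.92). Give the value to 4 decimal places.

1.4806

RK4: k1 = f(x_n, w_n); k2 = f(x_n + h/2, w_n + (h/2)·k1); k3 = f(x_n + h/2, w_n + (h/2)·k2); k4 = f(x_n + h, w_n + h·k3); w_{n+1} = w_n + (h/6)·(k1 + 2k2 + 2k3 + k4).
x=0.000000, w=1.200000:
  k1 = f(0.000000, 1.200000) = 0.830000
  k2 = f(0.230000, 1.390900) = 0.335397
  k3 = f(0.230000, 1.277141) = 0.638910
  k4 = f(0.460000, 1.493899) = 0.038267
  w ← 1.200000 + (0.46/6)·(k1 + 2k2 + 2k3 + k4) = 1.415961
x=0.460000, w=1.415961:
  k1 = f(0.460000, 1.415961) = 0.265055
  k2 = f(0.690000, 1.476923) = 0.088697
  k3 = f(0.690000, 1.436361) = 0.206866
  k4 = f(0.920000, 1.511119) = -0.013482
  w ← 1.415961 + (0.46/6)·(k1 + 2k2 + 2k3 + k4) = 1.480568
w(0.92) ≈ 1.4806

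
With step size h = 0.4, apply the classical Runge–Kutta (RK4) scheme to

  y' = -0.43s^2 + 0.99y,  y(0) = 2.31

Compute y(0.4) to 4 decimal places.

RK4: k1 = f(s_n, y_n); k2 = f(s_n + h/2, y_n + (h/2)·k1); k3 = f(s_n + h/2, y_n + (h/2)·k2); k4 = f(s_n + h, y_n + h·k3); y_{n+1} = y_n + (h/6)·(k1 + 2k2 + 2k3 + k4).
s=0.000000, y=2.310000:
  k1 = f(0.000000, 2.310000) = 2.286900
  k2 = f(0.200000, 2.767380) = 2.722506
  k3 = f(0.200000, 2.854501) = 2.808756
  k4 = f(0.400000, 3.433502) = 3.330367
  y ← 2.310000 + (0.4/6)·(k1 + 2k2 + 2k3 + k4) = 3.421986
y(0.4) ≈ 3.4220

3.4220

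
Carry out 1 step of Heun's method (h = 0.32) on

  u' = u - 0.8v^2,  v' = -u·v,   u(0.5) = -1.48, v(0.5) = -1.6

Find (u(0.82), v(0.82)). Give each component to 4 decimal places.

Heun on (u,v): k1 = f(x_n, state_n); k2 = f(x_n + h, state_n + h·k1); state_{n+1} = state_n + (h/2)·(k1 + k2).
0.500000: (-1.480000, -1.600000)
  k1 = (-3.528000, -2.368000)
  predictor → (-2.608960, -2.357760)
  k2 = (-7.056186, -6.151302)
  → (-3.173470, -2.963088)
(u(0.82), v(0.82)) ≈ (-3.1735, -2.9631)

-3.1735, -2.9631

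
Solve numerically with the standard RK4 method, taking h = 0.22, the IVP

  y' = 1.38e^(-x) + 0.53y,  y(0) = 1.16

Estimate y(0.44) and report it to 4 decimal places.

RK4: k1 = f(x_n, y_n); k2 = f(x_n + h/2, y_n + (h/2)·k1); k3 = f(x_n + h/2, y_n + (h/2)·k2); k4 = f(x_n + h, y_n + h·k3); y_{n+1} = y_n + (h/6)·(k1 + 2k2 + 2k3 + k4).
x=0.000000, y=1.160000:
  k1 = f(0.000000, 1.160000) = 1.994800
  k2 = f(0.110000, 1.379428) = 1.967348
  k3 = f(0.110000, 1.376408) = 1.965747
  k4 = f(0.220000, 1.592464) = 1.951482
  y ← 1.160000 + (0.22/6)·(k1 + 2k2 + 2k3 + k4) = 1.593124
x=0.220000, y=1.593124:
  k1 = f(0.220000, 1.593124) = 1.951832
  k2 = f(0.330000, 1.807825) = 1.950262
  k3 = f(0.330000, 1.807653) = 1.950171
  k4 = f(0.440000, 2.022162) = 1.960516
  y ← 1.593124 + (0.22/6)·(k1 + 2k2 + 2k3 + k4) = 2.022609
y(0.44) ≈ 2.0226

2.0226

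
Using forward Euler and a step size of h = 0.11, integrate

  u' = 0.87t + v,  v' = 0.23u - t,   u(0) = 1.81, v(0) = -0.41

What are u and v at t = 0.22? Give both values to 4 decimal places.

1.7354, -0.3317

Euler on (u,v): u_{n+1} = u_n + h·u', v_{n+1} = v_n + h·v'.
0.000000: (1.810000, -0.410000); f=(-0.410000, 0.416300) → (1.764900, -0.364207)
0.110000: (1.764900, -0.364207); f=(-0.268507, 0.295927) → (1.735364, -0.331655)
(u(0.22), v(0.22)) ≈ (1.7354, -0.3317)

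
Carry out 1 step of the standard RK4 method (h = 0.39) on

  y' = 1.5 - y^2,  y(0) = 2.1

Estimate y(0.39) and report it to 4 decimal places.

1.5089

RK4: k1 = f(s_n, y_n); k2 = f(s_n + h/2, y_n + (h/2)·k1); k3 = f(s_n + h/2, y_n + (h/2)·k2); k4 = f(s_n + h, y_n + h·k3); y_{n+1} = y_n + (h/6)·(k1 + 2k2 + 2k3 + k4).
s=0.000000, y=2.100000:
  k1 = f(0.000000, 2.100000) = -2.910000
  k2 = f(0.195000, 1.532550) = -0.848710
  k3 = f(0.195000, 1.934502) = -2.242297
  k4 = f(0.390000, 1.225504) = -0.001861
  y ← 2.100000 + (0.39/6)·(k1 + 2k2 + 2k3 + k4) = 1.508898
y(0.39) ≈ 1.5089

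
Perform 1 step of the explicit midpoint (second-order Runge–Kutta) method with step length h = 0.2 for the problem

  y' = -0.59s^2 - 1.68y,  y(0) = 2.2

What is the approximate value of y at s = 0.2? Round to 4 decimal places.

Midpoint: k1 = f(s_n, y_n); k2 = f(s_n + h/2, y_n + (h/2)·k1); y_{n+1} = y_n + h·k2.
s=0.000000, y=2.200000:
  k1 = f(0.000000, 2.200000) = -3.696000
  k2 = f(0.100000, 1.830400) = -3.080972
  y ← 2.200000 + 0.2·(-3.080972) = 1.583806
y(0.2) ≈ 1.5838

1.5838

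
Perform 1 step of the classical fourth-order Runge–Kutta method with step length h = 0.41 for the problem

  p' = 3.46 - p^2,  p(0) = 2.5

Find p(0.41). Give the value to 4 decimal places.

RK4: k1 = f(t_n, p_n); k2 = f(t_n + h/2, p_n + (h/2)·k1); k3 = f(t_n + h/2, p_n + (h/2)·k2); k4 = f(t_n + h, p_n + h·k3); p_{n+1} = p_n + (h/6)·(k1 + 2k2 + 2k3 + k4).
t=0.000000, p=2.500000:
  k1 = f(0.000000, 2.500000) = -2.790000
  k2 = f(0.205000, 1.928050) = -0.257377
  k3 = f(0.205000, 2.447238) = -2.528973
  k4 = f(0.410000, 1.463121) = 1.319276
  p ← 2.500000 + (0.41/6)·(k1 + 2k2 + 2k3 + k4) = 2.018699
p(0.41) ≈ 2.0187

2.0187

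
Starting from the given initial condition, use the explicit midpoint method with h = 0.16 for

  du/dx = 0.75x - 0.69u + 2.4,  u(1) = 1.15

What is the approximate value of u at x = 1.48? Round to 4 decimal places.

Midpoint: k1 = f(x_n, u_n); k2 = f(x_n + h/2, u_n + (h/2)·k1); u_{n+1} = u_n + h·k2.
x=1.000000, u=1.150000:
  k1 = f(1.000000, 1.150000) = 2.356500
  k2 = f(1.080000, 1.338520) = 2.286421
  u ← 1.150000 + 0.16·2.286421 = 1.515827
x=1.160000, u=1.515827:
  k1 = f(1.160000, 1.515827) = 2.224079
  k2 = f(1.240000, 1.693754) = 2.161310
  u ← 1.515827 + 0.16·2.161310 = 1.861637
x=1.320000, u=1.861637:
  k1 = f(1.320000, 1.861637) = 2.105470
  k2 = f(1.400000, 2.030075) = 2.049249
  u ← 1.861637 + 0.16·2.049249 = 2.189517
u(1.48) ≈ 2.1895

2.1895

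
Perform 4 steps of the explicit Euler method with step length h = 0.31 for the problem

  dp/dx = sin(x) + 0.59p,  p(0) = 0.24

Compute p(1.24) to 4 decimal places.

Euler: p_{n+1} = p_n + h·f(x_n, p_n).
x=0.000000, p=0.240000: f=0.141600 → p ← 0.240000 + 0.31·0.141600 = 0.283896
x=0.310000, p=0.283896: f=0.472557 → p ← 0.283896 + 0.31·0.472557 = 0.430389
x=0.620000, p=0.430389: f=0.834965 → p ← 0.430389 + 0.31·0.834965 = 0.689228
x=0.930000, p=0.689228: f=1.208264 → p ← 0.689228 + 0.31·1.208264 = 1.063790
p(1.24) ≈ 1.0638

1.0638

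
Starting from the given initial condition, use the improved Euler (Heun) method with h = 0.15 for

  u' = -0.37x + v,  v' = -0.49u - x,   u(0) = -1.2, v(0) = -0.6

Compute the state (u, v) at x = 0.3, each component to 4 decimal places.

Heun on (u,v): k1 = f(x_n, state_n); k2 = f(x_n + h, state_n + h·k1); state_{n+1} = state_n + (h/2)·(k1 + k2).
0.000000: (-1.200000, -0.600000)
  k1 = (-0.600000, 0.588000)
  predictor → (-1.290000, -0.511800)
  k2 = (-0.567300, 0.482100)
  → (-1.287548, -0.519742)
0.150000: (-1.287548, -0.519742)
  k1 = (-0.575242, 0.480898)
  predictor → (-1.373834, -0.447608)
  k2 = (-0.558608, 0.373179)
  → (-1.372586, -0.455687)
(u(0.3), v(0.3)) ≈ (-1.3726, -0.4557)

-1.3726, -0.4557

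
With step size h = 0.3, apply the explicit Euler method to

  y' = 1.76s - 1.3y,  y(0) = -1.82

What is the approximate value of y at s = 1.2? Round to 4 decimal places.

0.4754

Euler: y_{n+1} = y_n + h·f(s_n, y_n).
s=0.000000, y=-1.820000: f=2.366000 → y ← -1.820000 + 0.3·2.366000 = -1.110200
s=0.300000, y=-1.110200: f=1.971260 → y ← -1.110200 + 0.3·1.971260 = -0.518822
s=0.600000, y=-0.518822: f=1.730469 → y ← -0.518822 + 0.3·1.730469 = 0.000319
s=0.900000, y=0.000319: f=1.583586 → y ← 0.000319 + 0.3·1.583586 = 0.475394
y(1.2) ≈ 0.4754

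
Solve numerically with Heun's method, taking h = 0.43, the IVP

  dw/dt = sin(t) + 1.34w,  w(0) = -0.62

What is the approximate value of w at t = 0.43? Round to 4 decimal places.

Heun: k1 = f(t_n, w_n); k2 = f(t_n + h, w_n + h·k1); w_{n+1} = w_n + (h/2)·(k1 + k2).
t=0.000000, w=-0.620000:
  k1 = f(0.000000, -0.620000) = -0.830800
  k2 = f(0.430000, -0.977244) = -0.892636
  w ← -0.620000 + (0.43/2)·(-0.830800 + (-0.892636)) = -0.990539
w(0.43) ≈ -0.9905

-0.9905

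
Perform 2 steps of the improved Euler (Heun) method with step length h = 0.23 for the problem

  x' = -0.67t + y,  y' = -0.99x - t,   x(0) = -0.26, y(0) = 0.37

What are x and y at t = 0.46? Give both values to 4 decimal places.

-0.1498, 0.3498

Heun on (x,y): k1 = f(t_n, state_n); k2 = f(t_n + h, state_n + h·k1); state_{n+1} = state_n + (h/2)·(k1 + k2).
0.000000: (-0.260000, 0.370000)
  k1 = (0.370000, 0.257400)
  predictor → (-0.174900, 0.429202)
  k2 = (0.275102, -0.056849)
  → (-0.185813, 0.393063)
0.230000: (-0.185813, 0.393063)
  k1 = (0.238963, -0.046045)
  predictor → (-0.130852, 0.382473)
  k2 = (0.074273, -0.330457)
  → (-0.149791, 0.349766)
(x(0.46), y(0.46)) ≈ (-0.1498, 0.3498)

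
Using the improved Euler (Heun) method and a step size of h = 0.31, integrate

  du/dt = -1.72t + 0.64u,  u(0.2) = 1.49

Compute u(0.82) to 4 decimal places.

1.5857

Heun: k1 = f(t_n, u_n); k2 = f(t_n + h, u_n + h·k1); u_{n+1} = u_n + (h/2)·(k1 + k2).
t=0.200000, u=1.490000:
  k1 = f(0.200000, 1.490000) = 0.609600
  k2 = f(0.510000, 1.678976) = 0.197345
  u ← 1.490000 + (0.31/2)·(0.609600 + 0.197345) = 1.615076
t=0.510000, u=1.615076:
  k1 = f(0.510000, 1.615076) = 0.156449
  k2 = f(0.820000, 1.663576) = -0.345712
  u ← 1.615076 + (0.31/2)·(0.156449 + (-0.345712)) = 1.585741
u(0.82) ≈ 1.5857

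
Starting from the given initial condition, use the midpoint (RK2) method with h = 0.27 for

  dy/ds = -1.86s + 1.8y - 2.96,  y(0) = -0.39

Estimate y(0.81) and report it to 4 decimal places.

-7.7113

Midpoint: k1 = f(s_n, y_n); k2 = f(s_n + h/2, y_n + (h/2)·k1); y_{n+1} = y_n + h·k2.
s=0.000000, y=-0.390000:
  k1 = f(0.000000, -0.390000) = -3.662000
  k2 = f(0.135000, -0.884370) = -4.802966
  y ← -0.390000 + 0.27·(-4.802966) = -1.686801
s=0.270000, y=-1.686801:
  k1 = f(0.270000, -1.686801) = -6.498441
  k2 = f(0.405000, -2.564090) = -8.328663
  y ← -1.686801 + 0.27·(-8.328663) = -3.935540
s=0.540000, y=-3.935540:
  k1 = f(0.540000, -3.935540) = -11.048372
  k2 = f(0.675000, -5.427070) = -13.984226
  y ← -3.935540 + 0.27·(-13.984226) = -7.711281
y(0.81) ≈ -7.7113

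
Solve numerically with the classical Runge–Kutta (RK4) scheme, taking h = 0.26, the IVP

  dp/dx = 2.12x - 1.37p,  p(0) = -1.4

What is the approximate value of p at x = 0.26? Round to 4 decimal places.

RK4: k1 = f(x_n, p_n); k2 = f(x_n + h/2, p_n + (h/2)·k1); k3 = f(x_n + h/2, p_n + (h/2)·k2); k4 = f(x_n + h, p_n + h·k3); p_{n+1} = p_n + (h/6)·(k1 + 2k2 + 2k3 + k4).
x=0.000000, p=-1.400000:
  k1 = f(0.000000, -1.400000) = 1.918000
  k2 = f(0.130000, -1.150660) = 1.852004
  k3 = f(0.130000, -1.159239) = 1.863758
  k4 = f(0.260000, -0.915423) = 1.805329
  p ← -1.400000 + (0.26/6)·(k1 + 2k2 + 2k3 + k4) = -0.916623
p(0.26) ≈ -0.9166

-0.9166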